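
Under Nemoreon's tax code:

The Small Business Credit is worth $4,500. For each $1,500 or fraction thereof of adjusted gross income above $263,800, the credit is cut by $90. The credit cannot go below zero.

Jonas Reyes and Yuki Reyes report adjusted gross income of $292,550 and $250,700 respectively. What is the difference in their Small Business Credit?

$1,800

Jonas ($292,550): Small Business Credit: income exceeds $263,800 by $28,750, which is 20 full-or-partial $1,500 increments; reduction = 20 × $90 = $1,800, leaving $2,700.
Yuki ($250,700): Small Business Credit: $250,700 is at or below the $263,800 threshold, so the full $4,500 applies.
Difference: |$2,700 − $4,500| = $1,800.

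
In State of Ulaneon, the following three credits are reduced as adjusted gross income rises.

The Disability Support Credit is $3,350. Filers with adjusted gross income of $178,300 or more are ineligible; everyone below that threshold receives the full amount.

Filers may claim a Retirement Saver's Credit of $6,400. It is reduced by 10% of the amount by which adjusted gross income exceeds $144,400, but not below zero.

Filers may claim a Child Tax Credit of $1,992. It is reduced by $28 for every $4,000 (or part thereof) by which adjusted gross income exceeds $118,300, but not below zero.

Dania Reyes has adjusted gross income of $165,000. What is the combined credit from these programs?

Disability Support Credit: $165,000 is below the $178,300 cutoff, so the full $3,350 applies.
Retirement Saver's Credit: 10% of the $20,600 excess over $144,400 is $2,060; credit = $6,400 − $2,060 = $4,340.
Child Tax Credit: income exceeds $118,300 by $46,700, which is 12 full-or-partial $4,000 increments; reduction = 12 × $28 = $336, leaving $1,656.
Total: $3,350 + $4,340 + $1,656 = $9,346.

$9,346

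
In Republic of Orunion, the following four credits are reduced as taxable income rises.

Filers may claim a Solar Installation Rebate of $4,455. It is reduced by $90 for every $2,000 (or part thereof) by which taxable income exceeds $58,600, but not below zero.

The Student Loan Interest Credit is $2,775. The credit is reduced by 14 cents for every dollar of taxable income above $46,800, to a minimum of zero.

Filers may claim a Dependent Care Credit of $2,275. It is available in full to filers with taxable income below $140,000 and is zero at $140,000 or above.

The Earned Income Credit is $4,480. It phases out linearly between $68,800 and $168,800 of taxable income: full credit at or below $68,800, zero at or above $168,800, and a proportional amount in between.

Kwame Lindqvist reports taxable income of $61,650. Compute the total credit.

Solar Installation Rebate: income exceeds $58,600 by $3,050, which is 2 full-or-partial $2,000 increments; reduction = 2 × $90 = $180, leaving $4,275.
Student Loan Interest Credit: 14% of the $14,850 excess over $46,800 is $2,079; credit = $2,775 − $2,079 = $696.
Dependent Care Credit: $61,650 is below the $140,000 cutoff, so the full $2,275 applies.
Earned Income Credit: $61,650 is at or below the $68,800 threshold, so the full $4,480 applies.
Total: $4,275 + $696 + $2,275 + $4,480 = $11,726.

$11,726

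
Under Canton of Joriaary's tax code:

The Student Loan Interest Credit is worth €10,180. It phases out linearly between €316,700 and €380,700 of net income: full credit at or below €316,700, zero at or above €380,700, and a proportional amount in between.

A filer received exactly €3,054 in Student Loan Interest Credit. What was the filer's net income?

€3,054 is 3,054/10,180 of the full €10,180, so 7,126/10,180 of the €64,000 range has been used: income = €316,700 + €64,000 × 7,126/10,180 = €361,500.

€361,500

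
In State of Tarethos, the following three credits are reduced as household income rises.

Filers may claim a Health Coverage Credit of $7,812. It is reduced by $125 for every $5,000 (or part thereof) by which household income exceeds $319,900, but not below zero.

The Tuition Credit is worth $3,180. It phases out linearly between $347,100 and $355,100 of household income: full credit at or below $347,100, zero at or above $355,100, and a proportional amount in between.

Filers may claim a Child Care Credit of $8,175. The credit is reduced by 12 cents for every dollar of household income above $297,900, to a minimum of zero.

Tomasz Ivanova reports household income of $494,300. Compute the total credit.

$3,437

Health Coverage Credit: income exceeds $319,900 by $174,400, which is 35 full-or-partial $5,000 increments; reduction = 35 × $125 = $4,375, leaving $3,437.
Tuition Credit: $494,300 is at or above $355,100, so the credit is $0.
Child Care Credit: 12% of the $196,400 excess over $297,900 is $23,568 ≥ base, so the credit is $0.
Total: $3,437 + $0 + $0 = $3,437.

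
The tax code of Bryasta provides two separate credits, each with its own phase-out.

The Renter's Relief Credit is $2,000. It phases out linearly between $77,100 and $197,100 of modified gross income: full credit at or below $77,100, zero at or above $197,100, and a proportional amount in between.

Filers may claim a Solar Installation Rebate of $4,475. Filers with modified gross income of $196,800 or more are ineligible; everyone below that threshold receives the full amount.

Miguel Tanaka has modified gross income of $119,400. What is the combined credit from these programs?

Renter's Relief Credit: $119,400 is $42,300 into a $120,000 phase-out range, leaving 77,700/120,000 of the credit: $2,000 × 77,700/120,000 = $1,295.
Solar Installation Rebate: $119,400 is below the $196,800 cutoff, so the full $4,475 applies.
Total: $1,295 + $4,475 = $5,770.

$5,770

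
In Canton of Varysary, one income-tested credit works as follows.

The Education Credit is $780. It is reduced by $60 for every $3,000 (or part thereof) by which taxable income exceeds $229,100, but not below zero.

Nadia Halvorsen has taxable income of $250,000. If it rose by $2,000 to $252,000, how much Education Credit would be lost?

At $250,000 — income exceeds $229,100 by $20,900, which is 7 full-or-partial $3,000 increments; reduction = 7 × $60 = $420, leaving $360.
At $252,000 — income exceeds $229,100 by $22,900, which is 8 full-or-partial $3,000 increments; reduction = 8 × $60 = $480, leaving $300.
Lost: $360 − $300 = $60.

$60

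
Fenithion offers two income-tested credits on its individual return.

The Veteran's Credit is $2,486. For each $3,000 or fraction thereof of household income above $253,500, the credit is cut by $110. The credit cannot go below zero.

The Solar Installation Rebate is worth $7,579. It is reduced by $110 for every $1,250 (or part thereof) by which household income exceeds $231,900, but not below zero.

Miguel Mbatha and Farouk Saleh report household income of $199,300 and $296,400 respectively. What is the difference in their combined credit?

Miguel ($199,300): Veteran's Credit: $199,300 is at or below the $253,500 threshold, so the full $2,486 applies. Solar Installation Rebate: $199,300 is at or below the $231,900 threshold, so the full $7,579 applies. total $2,486 + $7,579 = $10,065
Farouk ($296,400): Veteran's Credit: income exceeds $253,500 by $42,900, which is 15 full-or-partial $3,000 increments; reduction = 15 × $110 = $1,650, leaving $836. Solar Installation Rebate: income exceeds $231,900 by $64,500, which is 52 full-or-partial $1,250 increments; reduction = 52 × $110 = $5,720, leaving $1,859. total $836 + $1,859 = $2,695
Difference: |$10,065 − $2,695| = $7,370.

$7,370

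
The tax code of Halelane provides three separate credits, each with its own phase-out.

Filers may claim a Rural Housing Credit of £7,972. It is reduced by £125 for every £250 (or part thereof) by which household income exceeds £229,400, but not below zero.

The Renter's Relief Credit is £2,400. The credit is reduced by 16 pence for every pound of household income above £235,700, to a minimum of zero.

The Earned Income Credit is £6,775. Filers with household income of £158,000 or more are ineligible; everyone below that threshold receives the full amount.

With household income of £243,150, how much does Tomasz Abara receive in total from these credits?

Rural Housing Credit: income exceeds £229,400 by £13,750, which is 55 full-or-partial £250 increments; reduction = 55 × £125 = £6,875, leaving £1,097.
Renter's Relief Credit: 16% of the £7,450 excess over £235,700 is £1,192; credit = £2,400 − £1,192 = £1,208.
Earned Income Credit: £243,150 meets or exceeds the £158,000 cutoff, so the credit is £0.
Total: £1,097 + £1,208 + £0 = £2,305.

£2,305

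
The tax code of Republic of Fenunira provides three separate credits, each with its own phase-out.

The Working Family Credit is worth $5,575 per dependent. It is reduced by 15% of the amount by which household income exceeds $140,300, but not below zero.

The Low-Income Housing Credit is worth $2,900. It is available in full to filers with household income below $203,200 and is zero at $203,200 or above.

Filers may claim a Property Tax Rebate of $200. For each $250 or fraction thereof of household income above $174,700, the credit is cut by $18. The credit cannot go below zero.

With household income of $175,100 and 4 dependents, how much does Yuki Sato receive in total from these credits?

Working Family Credit: base = 4 × $5,575 = $22,300. 15% of the $34,800 excess over $140,300 is $5,220; credit = $22,300 − $5,220 = $17,080.
Low-Income Housing Credit: $175,100 is below the $203,200 cutoff, so the full $2,900 applies.
Property Tax Rebate: income exceeds $174,700 by $400, which is 2 full-or-partial $250 increments; reduction = 2 × $18 = $36, leaving $164.
Total: $17,080 + $2,900 + $164 = $20,144.

$20,144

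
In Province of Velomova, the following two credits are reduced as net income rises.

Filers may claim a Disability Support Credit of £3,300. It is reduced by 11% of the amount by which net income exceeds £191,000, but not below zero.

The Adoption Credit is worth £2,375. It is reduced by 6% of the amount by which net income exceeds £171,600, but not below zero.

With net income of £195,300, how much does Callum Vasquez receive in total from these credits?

£3,780

Disability Support Credit: 11% of the £4,300 excess over £191,000 is £473; credit = £3,300 − £473 = £2,827.
Adoption Credit: 6% of the £23,700 excess over £171,600 is £1,422; credit = £2,375 − £1,422 = £953.
Total: £2,827 + £953 = £3,780.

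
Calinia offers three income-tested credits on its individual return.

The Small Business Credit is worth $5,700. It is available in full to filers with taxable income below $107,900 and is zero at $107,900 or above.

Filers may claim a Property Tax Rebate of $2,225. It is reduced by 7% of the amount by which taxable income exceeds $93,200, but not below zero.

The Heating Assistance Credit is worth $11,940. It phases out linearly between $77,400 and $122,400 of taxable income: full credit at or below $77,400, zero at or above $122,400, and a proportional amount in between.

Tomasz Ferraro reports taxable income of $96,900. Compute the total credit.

$14,432

Small Business Credit: $96,900 is below the $107,900 cutoff, so the full $5,700 applies.
Property Tax Rebate: 7% of the $3,700 excess over $93,200 is $259; credit = $2,225 − $259 = $1,966.
Heating Assistance Credit: $96,900 is $19,500 into a $45,000 phase-out range, leaving 25,500/45,000 of the credit: $11,940 × 25,500/45,000 = $6,766.
Total: $5,700 + $1,966 + $6,766 = $14,432.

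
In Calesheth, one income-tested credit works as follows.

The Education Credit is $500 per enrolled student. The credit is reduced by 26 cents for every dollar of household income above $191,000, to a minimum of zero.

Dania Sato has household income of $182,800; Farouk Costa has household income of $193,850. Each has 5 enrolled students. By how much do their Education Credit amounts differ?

Dania ($182,800): Education Credit: base = 5 × $500 = $2,500. $182,800 is at or below the $191,000 threshold, so the full $2,500 applies.
Farouk ($193,850): Education Credit: base = 5 × $500 = $2,500. 26% of the $2,850 excess over $191,000 is $741; credit = $2,500 − $741 = $1,759.
Difference: |$2,500 − $1,759| = $741.

$741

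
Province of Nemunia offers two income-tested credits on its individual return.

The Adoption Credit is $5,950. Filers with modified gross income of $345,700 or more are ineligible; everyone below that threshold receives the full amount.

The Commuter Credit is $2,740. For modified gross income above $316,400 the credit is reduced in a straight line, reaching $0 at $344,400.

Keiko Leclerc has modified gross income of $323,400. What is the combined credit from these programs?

$8,005

Adoption Credit: $323,400 is below the $345,700 cutoff, so the full $5,950 applies.
Commuter Credit: $323,400 is $7,000 into a $28,000 phase-out range, leaving 21,000/28,000 of the credit: $2,740 × 21,000/28,000 = $2,055.
Total: $5,950 + $2,055 = $8,005.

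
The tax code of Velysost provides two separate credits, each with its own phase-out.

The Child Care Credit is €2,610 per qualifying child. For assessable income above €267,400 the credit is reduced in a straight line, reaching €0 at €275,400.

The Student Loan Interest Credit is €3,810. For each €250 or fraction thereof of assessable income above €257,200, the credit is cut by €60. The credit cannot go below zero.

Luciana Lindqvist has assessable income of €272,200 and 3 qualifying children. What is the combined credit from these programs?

Child Care Credit: base = 3 × €2,610 = €7,830. €272,200 is €4,800 into a €8,000 phase-out range, leaving 3,200/8,000 of the credit: €7,830 × 3,200/8,000 = €3,132.
Student Loan Interest Credit: income exceeds €257,200 by €15,000, which is 60 full-or-partial €250 increments; reduction = 60 × €60 = €3,600, leaving €210.
Total: €3,132 + €210 = €3,342.

€3,342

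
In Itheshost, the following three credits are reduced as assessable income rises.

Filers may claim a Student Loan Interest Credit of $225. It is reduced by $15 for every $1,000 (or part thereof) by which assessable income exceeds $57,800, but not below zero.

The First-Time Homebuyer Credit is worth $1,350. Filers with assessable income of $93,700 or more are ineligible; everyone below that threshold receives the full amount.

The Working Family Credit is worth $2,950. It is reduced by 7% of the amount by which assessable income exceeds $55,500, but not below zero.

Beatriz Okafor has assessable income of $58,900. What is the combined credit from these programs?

$4,257

Student Loan Interest Credit: income exceeds $57,800 by $1,100, which is 2 full-or-partial $1,000 increments; reduction = 2 × $15 = $30, leaving $195.
First-Time Homebuyer Credit: $58,900 is below the $93,700 cutoff, so the full $1,350 applies.
Working Family Credit: 7% of the $3,400 excess over $55,500 is $238; credit = $2,950 − $238 = $2,712.
Total: $195 + $1,350 + $2,712 = $4,257.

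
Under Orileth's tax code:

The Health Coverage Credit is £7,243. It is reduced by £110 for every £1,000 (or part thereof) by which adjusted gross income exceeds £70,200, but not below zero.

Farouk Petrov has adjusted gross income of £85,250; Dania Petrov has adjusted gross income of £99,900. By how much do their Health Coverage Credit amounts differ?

Farouk (£85,250): Health Coverage Credit: income exceeds £70,200 by £15,050, which is 16 full-or-partial £1,000 increments; reduction = 16 × £110 = £1,760, leaving £5,483.
Dania (£99,900): Health Coverage Credit: income exceeds £70,200 by £29,700, which is 30 full-or-partial £1,000 increments; reduction = 30 × £110 = £3,300, leaving £3,943.
Difference: |£5,483 − £3,943| = £1,540.

£1,540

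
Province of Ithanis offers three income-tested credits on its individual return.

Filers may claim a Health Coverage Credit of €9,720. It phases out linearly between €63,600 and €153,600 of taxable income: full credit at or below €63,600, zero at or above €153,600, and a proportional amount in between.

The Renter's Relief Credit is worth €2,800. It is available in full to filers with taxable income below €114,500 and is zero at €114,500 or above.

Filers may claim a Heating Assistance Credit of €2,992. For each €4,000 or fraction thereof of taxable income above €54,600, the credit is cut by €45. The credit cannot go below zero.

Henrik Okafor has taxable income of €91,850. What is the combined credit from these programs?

€12,011

Health Coverage Credit: €91,850 is €28,250 into a €90,000 phase-out range, leaving 61,750/90,000 of the credit: €9,720 × 61,750/90,000 = €6,669.
Renter's Relief Credit: €91,850 is below the €114,500 cutoff, so the full €2,800 applies.
Heating Assistance Credit: income exceeds €54,600 by €37,250, which is 10 full-or-partial €4,000 increments; reduction = 10 × €45 = €450, leaving €2,542.
Total: €6,669 + €2,800 + €2,542 = €12,011.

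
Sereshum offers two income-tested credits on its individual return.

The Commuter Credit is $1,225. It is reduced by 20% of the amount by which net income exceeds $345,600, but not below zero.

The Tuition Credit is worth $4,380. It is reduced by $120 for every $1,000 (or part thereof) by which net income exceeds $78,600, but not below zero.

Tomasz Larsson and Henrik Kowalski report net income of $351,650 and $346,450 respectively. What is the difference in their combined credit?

Tomasz ($351,650): Commuter Credit: 20% of the $6,050 excess over $345,600 is $1,210; credit = $1,225 − $1,210 = $15. Tuition Credit: income exceeds $78,600 by $273,050 → 274 increments × $120 = $32,880 ≥ base, so the credit is $0. total $15 + $0 = $15
Henrik ($346,450): Commuter Credit: 20% of the $850 excess over $345,600 is $170; credit = $1,225 − $170 = $1,055. Tuition Credit: income exceeds $78,600 by $267,850 → 268 increments × $120 = $32,160 ≥ base, so the credit is $0. total $1,055 + $0 = $1,055
Difference: |$15 − $1,055| = $1,040.

$1,040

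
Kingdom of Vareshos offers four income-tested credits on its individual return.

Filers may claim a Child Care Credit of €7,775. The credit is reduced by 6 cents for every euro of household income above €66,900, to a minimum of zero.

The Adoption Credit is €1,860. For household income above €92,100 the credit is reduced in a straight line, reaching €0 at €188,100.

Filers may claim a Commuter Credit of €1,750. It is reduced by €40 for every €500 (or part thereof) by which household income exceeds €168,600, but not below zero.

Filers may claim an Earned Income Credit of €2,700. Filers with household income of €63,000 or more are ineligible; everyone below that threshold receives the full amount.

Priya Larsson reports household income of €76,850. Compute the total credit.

€10,788

Child Care Credit: 6% of the €9,950 excess over €66,900 is €597; credit = €7,775 − €597 = €7,178.
Adoption Credit: €76,850 is at or below the €92,100 threshold, so the full €1,860 applies.
Commuter Credit: €76,850 is at or below the €168,600 threshold, so the full €1,750 applies.
Earned Income Credit: €76,850 meets or exceeds the €63,000 cutoff, so the credit is €0.
Total: €7,178 + €1,860 + €1,750 + €0 = €10,788.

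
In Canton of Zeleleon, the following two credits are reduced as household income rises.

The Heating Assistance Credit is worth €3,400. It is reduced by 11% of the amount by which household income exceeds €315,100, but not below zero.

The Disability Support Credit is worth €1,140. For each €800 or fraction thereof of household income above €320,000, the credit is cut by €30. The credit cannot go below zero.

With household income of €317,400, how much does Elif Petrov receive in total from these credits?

€4,287

Heating Assistance Credit: 11% of the €2,300 excess over €315,100 is €253; credit = €3,400 − €253 = €3,147.
Disability Support Credit: €317,400 is at or below the €320,000 threshold, so the full €1,140 applies.
Total: €3,147 + €1,140 = €4,287.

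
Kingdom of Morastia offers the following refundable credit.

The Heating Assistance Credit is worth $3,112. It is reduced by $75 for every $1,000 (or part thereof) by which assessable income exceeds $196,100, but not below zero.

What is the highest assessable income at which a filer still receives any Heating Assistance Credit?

$237,100

After 41 increments the reduction is 41 × $75 = $3,075, leaving $37; one more increment wipes it out. Increment 41 ends at excess 41 × $1,000 = $41,000, so the highest qualifying income is $196,100 + $41,000 = $237,100.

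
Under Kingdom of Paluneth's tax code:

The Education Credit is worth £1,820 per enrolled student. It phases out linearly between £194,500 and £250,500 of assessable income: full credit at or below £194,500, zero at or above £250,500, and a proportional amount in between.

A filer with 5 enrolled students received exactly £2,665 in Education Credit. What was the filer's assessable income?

£234,100

Full credit = 5 × £1,820 = £9,100.
£2,665 is 2,665/9,100 of the full £9,100, so 6,435/9,100 of the £56,000 range has been used: income = £194,500 + £56,000 × 6,435/9,100 = £234,100.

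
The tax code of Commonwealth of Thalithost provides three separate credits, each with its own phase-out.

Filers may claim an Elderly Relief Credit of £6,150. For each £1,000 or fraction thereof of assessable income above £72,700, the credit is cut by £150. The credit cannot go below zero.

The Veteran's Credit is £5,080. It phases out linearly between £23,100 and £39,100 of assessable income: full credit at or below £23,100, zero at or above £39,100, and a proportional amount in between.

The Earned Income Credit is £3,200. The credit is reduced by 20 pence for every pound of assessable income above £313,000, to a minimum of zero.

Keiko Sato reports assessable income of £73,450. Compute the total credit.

£9,200

Elderly Relief Credit: income exceeds £72,700 by £750, which is 1 full-or-partial £1,000 increment; reduction = 1 × £150 = £150, leaving £6,000.
Veteran's Credit: £73,450 is at or above £39,100, so the credit is £0.
Earned Income Credit: £73,450 is at or below the £313,000 threshold, so the full £3,200 applies.
Total: £6,000 + £0 + £3,200 = £9,200.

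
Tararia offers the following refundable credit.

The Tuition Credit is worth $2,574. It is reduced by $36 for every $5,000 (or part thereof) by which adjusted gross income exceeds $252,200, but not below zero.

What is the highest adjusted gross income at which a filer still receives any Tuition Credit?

After 71 increments the reduction is 71 × $36 = $2,556, leaving $18; one more increment wipes it out. Increment 71 ends at excess 71 × $5,000 = $355,000, so the highest qualifying income is $252,200 + $355,000 = $607,200.

$607,200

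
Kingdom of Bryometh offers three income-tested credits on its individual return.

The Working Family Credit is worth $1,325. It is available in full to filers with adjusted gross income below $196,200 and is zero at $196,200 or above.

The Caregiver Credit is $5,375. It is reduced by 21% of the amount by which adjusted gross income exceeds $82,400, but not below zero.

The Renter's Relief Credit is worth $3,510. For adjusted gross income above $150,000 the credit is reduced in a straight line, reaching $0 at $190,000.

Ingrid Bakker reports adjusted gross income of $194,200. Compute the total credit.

$1,325

Working Family Credit: $194,200 is below the $196,200 cutoff, so the full $1,325 applies.
Caregiver Credit: 21% of the $111,800 excess over $82,400 is $23,478 ≥ base, so the credit is $0.
Renter's Relief Credit: $194,200 is at or above $190,000, so the credit is $0.
Total: $1,325 + $0 + $0 = $1,325.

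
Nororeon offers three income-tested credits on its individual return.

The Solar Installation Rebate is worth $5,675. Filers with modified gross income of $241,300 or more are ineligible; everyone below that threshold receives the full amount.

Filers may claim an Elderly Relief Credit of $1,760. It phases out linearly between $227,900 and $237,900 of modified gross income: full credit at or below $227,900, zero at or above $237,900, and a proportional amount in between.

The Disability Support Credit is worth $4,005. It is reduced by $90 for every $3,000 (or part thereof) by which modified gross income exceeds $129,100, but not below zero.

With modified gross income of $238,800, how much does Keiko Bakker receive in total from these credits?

Solar Installation Rebate: $238,800 is below the $241,300 cutoff, so the full $5,675 applies.
Elderly Relief Credit: $238,800 is at or above $237,900, so the credit is $0.
Disability Support Credit: income exceeds $129,100 by $109,700, which is 37 full-or-partial $3,000 increments; reduction = 37 × $90 = $3,330, leaving $675.
Total: $5,675 + $0 + $675 = $6,350.

$6,350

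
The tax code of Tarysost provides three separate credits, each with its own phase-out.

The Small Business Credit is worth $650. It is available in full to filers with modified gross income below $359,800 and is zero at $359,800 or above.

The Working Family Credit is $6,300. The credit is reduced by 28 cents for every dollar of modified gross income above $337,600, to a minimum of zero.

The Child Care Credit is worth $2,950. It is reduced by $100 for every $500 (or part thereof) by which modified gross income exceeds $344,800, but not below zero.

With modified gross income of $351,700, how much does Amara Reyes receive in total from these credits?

Small Business Credit: $351,700 is below the $359,800 cutoff, so the full $650 applies.
Working Family Credit: 28% of the $14,100 excess over $337,600 is $3,948; credit = $6,300 − $3,948 = $2,352.
Child Care Credit: income exceeds $344,800 by $6,900, which is 14 full-or-partial $500 increments; reduction = 14 × $100 = $1,400, leaving $1,550.
Total: $650 + $2,352 + $1,550 = $4,552.

$4,552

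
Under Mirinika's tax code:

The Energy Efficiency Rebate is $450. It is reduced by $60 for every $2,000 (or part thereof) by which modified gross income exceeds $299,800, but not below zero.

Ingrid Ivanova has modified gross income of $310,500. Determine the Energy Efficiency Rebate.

$90

Energy Efficiency Rebate: income exceeds $299,800 by $10,700, which is 6 full-or-partial $2,000 increments; reduction = 6 × $60 = $360, leaving $90.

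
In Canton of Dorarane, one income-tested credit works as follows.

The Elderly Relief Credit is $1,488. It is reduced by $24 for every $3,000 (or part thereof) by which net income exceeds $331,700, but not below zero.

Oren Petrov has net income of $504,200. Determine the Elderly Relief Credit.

$96

Elderly Relief Credit: income exceeds $331,700 by $172,500, which is 58 full-or-partial $3,000 increments; reduction = 58 × $24 = $1,392, leaving $96.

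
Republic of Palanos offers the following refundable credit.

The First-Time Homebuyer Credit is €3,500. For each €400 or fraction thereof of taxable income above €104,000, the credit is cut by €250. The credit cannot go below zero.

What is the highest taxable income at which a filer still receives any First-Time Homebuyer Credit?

After 13 increments the reduction is 13 × €250 = €3,250, leaving €250; one more increment wipes it out. Increment 13 ends at excess 13 × €400 = €5,200, so the highest qualifying income is €104,000 + €5,200 = €109,200.

€109,200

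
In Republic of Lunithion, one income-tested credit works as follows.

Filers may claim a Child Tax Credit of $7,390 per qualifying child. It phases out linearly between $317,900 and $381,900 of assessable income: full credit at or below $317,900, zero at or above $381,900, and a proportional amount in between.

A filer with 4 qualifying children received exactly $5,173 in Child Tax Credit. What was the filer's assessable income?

$370,700

Full credit = 4 × $7,390 = $29,560.
$5,173 is 5,173/29,560 of the full $29,560, so 24,387/29,560 of the $64,000 range has been used: income = $317,900 + $64,000 × 24,387/29,560 = $370,700.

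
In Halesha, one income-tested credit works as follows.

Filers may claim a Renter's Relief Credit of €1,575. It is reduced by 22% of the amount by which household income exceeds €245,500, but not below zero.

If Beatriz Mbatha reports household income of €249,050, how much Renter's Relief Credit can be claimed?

€794

Renter's Relief Credit: 22% of the €3,550 excess over €245,500 is €781; credit = €1,575 − €781 = €794.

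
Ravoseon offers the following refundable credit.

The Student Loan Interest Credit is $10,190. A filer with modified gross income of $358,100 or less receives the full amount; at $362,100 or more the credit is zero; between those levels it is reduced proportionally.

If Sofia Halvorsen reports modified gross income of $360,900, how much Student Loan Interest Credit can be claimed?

Student Loan Interest Credit: $360,900 is $2,800 into a $4,000 phase-out range, leaving 1,200/4,000 of the credit: $10,190 × 1,200/4,000 = $3,057.

$3,057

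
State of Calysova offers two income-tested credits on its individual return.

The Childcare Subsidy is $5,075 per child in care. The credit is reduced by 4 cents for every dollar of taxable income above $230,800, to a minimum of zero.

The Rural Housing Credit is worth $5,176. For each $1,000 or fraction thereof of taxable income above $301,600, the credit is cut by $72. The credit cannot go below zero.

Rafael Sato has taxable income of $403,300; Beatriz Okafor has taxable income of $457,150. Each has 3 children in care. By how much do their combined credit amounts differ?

Rafael ($403,300): Childcare Subsidy: base = 3 × $5,075 = $15,225. 4% of the $172,500 excess over $230,800 is $6,900; credit = $15,225 − $6,900 = $8,325. Rural Housing Credit: income exceeds $301,600 by $101,700 → 102 increments × $72 = $7,344 ≥ base, so the credit is $0. total $8,325 + $0 = $8,325
Beatriz ($457,150): Childcare Subsidy: base = 3 × $5,075 = $15,225. 4% of the $226,350 excess over $230,800 is $9,054; credit = $15,225 − $9,054 = $6,171. Rural Housing Credit: income exceeds $301,600 by $155,550 → 156 increments × $72 = $11,232 ≥ base, so the credit is $0. total $6,171 + $0 = $6,171
Difference: |$8,325 − $6,171| = $2,154.

$2,154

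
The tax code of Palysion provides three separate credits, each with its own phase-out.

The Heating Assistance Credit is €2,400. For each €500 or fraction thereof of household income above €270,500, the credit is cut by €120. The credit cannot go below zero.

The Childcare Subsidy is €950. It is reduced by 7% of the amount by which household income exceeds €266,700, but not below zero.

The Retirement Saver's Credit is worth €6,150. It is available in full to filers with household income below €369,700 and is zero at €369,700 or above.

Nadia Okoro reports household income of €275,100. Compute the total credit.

€7,712

Heating Assistance Credit: income exceeds €270,500 by €4,600, which is 10 full-or-partial €500 increments; reduction = 10 × €120 = €1,200, leaving €1,200.
Childcare Subsidy: 7% of the €8,400 excess over €266,700 is €588; credit = €950 − €588 = €362.
Retirement Saver's Credit: €275,100 is below the €369,700 cutoff, so the full €6,150 applies.
Total: €1,200 + €362 + €6,150 = €7,712.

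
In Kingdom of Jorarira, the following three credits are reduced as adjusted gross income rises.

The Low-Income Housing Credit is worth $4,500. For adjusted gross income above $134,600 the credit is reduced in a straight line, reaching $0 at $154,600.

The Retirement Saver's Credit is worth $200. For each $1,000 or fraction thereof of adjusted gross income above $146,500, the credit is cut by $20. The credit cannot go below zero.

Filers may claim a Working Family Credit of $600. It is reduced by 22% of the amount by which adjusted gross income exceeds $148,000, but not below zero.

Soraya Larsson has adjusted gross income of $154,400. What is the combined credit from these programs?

Low-Income Housing Credit: $154,400 is $19,800 into a $20,000 phase-out range, leaving 200/20,000 of the credit: $4,500 × 200/20,000 = $45.
Retirement Saver's Credit: income exceeds $146,500 by $7,900, which is 8 full-or-partial $1,000 increments; reduction = 8 × $20 = $160, leaving $40.
Working Family Credit: 22% of the $6,400 excess over $148,000 is $1,408 ≥ base, so the credit is $0.
Total: $45 + $40 + $0 = $85.

$85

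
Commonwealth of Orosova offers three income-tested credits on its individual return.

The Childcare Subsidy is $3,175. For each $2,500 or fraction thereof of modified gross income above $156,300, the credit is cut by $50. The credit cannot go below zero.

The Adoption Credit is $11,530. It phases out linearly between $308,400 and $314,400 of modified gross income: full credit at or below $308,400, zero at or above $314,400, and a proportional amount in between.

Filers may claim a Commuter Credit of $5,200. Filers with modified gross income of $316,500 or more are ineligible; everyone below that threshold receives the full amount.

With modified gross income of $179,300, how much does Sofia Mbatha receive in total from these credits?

Childcare Subsidy: income exceeds $156,300 by $23,000, which is 10 full-or-partial $2,500 increments; reduction = 10 × $50 = $500, leaving $2,675.
Adoption Credit: $179,300 is at or below the $308,400 threshold, so the full $11,530 applies.
Commuter Credit: $179,300 is below the $316,500 cutoff, so the full $5,200 applies.
Total: $2,675 + $11,530 + $5,200 = $19,405.

$19,405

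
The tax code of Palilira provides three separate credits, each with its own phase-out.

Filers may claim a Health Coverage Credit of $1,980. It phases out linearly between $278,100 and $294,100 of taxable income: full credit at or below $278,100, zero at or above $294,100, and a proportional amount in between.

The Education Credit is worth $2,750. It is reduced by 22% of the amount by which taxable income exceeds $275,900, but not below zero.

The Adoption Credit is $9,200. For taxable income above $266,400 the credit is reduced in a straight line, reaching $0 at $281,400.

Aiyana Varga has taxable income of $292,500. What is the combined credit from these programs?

Health Coverage Credit: $292,500 is $14,400 into a $16,000 phase-out range, leaving 1,600/16,000 of the credit: $1,980 × 1,600/16,000 = $198.
Education Credit: 22% of the $16,600 excess over $275,900 is $3,652 ≥ base, so the credit is $0.
Adoption Credit: $292,500 is at or above $281,400, so the credit is $0.
Total: $198 + $0 + $0 = $198.

$198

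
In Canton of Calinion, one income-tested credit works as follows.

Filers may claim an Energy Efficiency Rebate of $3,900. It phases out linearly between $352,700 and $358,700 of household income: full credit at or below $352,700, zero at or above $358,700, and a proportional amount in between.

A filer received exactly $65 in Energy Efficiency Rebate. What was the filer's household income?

$358,600

$65 is 65/3,900 of the full $3,900, so 3,835/3,900 of the $6,000 range has been used: income = $352,700 + $6,000 × 3,835/3,900 = $358,600.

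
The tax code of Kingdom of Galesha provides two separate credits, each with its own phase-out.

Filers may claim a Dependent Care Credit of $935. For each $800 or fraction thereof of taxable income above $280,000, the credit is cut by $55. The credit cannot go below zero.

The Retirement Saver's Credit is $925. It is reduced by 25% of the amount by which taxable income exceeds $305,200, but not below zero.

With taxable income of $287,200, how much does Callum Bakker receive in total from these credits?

$1,365

Dependent Care Credit: income exceeds $280,000 by $7,200, which is 9 full-or-partial $800 increments; reduction = 9 × $55 = $495, leaving $440.
Retirement Saver's Credit: $287,200 is at or below the $305,200 threshold, so the full $925 applies.
Total: $440 + $925 = $1,365.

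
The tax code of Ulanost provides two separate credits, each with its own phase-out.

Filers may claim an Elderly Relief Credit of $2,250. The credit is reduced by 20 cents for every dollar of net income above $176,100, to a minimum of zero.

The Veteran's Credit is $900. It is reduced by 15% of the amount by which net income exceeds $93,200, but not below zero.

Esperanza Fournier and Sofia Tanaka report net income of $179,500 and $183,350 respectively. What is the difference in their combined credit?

Esperanza ($179,500): Elderly Relief Credit: 20% of the $3,400 excess over $176,100 is $680; credit = $2,250 − $680 = $1,570. Veteran's Credit: 15% of the $86,300 excess over $93,200 is $12,945 ≥ base, so the credit is $0. total $1,570 + $0 = $1,570
Sofia ($183,350): Elderly Relief Credit: 20% of the $7,250 excess over $176,100 is $1,450; credit = $2,250 − $1,450 = $800. Veteran's Credit: 15% of the $90,150 excess over $93,200 is $13,522.50 ≥ base, so the credit is $0. total $800 + $0 = $800
Difference: |$1,570 − $800| = $770.

$770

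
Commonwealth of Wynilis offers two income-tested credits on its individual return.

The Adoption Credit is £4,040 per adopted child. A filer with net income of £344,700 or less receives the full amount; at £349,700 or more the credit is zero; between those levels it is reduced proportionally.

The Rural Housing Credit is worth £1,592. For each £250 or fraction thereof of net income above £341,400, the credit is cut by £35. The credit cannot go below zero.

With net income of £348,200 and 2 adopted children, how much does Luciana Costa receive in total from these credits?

£3,036

Adoption Credit: base = 2 × £4,040 = £8,080. £348,200 is £3,500 into a £5,000 phase-out range, leaving 1,500/5,000 of the credit: £8,080 × 1,500/5,000 = £2,424.
Rural Housing Credit: income exceeds £341,400 by £6,800, which is 28 full-or-partial £250 increments; reduction = 28 × £35 = £980, leaving £612.
Total: £2,424 + £612 = £3,036.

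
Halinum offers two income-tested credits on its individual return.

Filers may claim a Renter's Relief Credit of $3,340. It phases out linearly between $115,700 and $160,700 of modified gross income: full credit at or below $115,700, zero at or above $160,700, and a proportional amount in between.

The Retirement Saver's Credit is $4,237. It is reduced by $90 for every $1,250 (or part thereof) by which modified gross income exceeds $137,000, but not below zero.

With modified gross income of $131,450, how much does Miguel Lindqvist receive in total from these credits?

Renter's Relief Credit: $131,450 is $15,750 into a $45,000 phase-out range, leaving 29,250/45,000 of the credit: $3,340 × 29,250/45,000 = $2,171.
Retirement Saver's Credit: $131,450 is at or below the $137,000 threshold, so the full $4,237 applies.
Total: $2,171 + $4,237 = $6,408.

$6,408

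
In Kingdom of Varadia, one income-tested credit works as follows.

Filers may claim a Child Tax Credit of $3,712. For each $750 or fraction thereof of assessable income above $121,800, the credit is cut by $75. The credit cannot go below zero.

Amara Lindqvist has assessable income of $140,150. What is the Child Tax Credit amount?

$1,837

Child Tax Credit: income exceeds $121,800 by $18,350, which is 25 full-or-partial $750 increments; reduction = 25 × $75 = $1,875, leaving $1,837.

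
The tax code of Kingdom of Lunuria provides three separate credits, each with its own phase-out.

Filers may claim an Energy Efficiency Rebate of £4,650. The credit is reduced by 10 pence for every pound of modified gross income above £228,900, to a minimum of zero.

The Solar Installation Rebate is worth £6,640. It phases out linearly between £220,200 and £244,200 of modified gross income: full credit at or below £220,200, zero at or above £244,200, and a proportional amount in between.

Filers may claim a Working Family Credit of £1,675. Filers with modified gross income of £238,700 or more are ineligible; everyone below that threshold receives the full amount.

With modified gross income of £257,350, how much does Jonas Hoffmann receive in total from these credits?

Energy Efficiency Rebate: 10% of the £28,450 excess over £228,900 is £2,845; credit = £4,650 − £2,845 = £1,805.
Solar Installation Rebate: £257,350 is at or above £244,200, so the credit is £0.
Working Family Credit: £257,350 meets or exceeds the £238,700 cutoff, so the credit is £0.
Total: £1,805 + £0 + £0 = £1,805.

£1,805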